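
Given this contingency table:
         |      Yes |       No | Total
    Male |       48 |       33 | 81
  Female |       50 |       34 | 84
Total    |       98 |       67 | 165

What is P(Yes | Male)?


P(Yes | Male) = 48/(48+33) = 48/81 = 16/27

P(Yes|Male) = 16/27 ≈ 59.26%


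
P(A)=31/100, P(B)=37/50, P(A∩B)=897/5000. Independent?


P(A)×P(B) = 1147/5000
P(A∩B) = 897/5000
Not equal → NOT independent

No, not independent


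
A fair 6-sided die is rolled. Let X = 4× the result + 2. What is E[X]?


E[die] = (1+6)/2 = 7/2
E[X] = 4×7/2 + 2 = 16

E[X] = 16


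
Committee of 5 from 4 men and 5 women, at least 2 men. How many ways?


Count by #men:
  2M,3W: C(4,2)×C(5,3)=60
  3M,2W: C(4,3)×C(5,2)=40
  4M,1W: C(4,4)×C(5,1)=5
Total = 105

105


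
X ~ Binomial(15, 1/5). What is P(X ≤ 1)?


P(X ≤ 1) = Σ P(X=i) for i=0..1
P(X=0) = 1073741824/30517578125
P(X=1) = 805306368/6103515625
Sum = 5100273664/30517578125

P(X ≤ 1) = 5100273664/30517578125 ≈ 16.71%


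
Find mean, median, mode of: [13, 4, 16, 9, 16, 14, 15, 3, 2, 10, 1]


Sorted: [1, 2, 3, 4, 9, 10, 13, 14, 15, 16, 16]
Mean = 103/11
Median = 10
Freq: {13: 1, 4: 1, 16: 2, 9: 1, 14: 1, 15: 1, 3: 1, 2: 1, 10: 1, 1: 1}
Mode: [16]

Mean=103/11, Median=10, Mode=16


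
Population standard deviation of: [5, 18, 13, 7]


Mean = 43/4
  (5-43/4)²=529/16
  (18-43/4)²=841/16
  (13-43/4)²=81/16
  (7-43/4)²=225/16
Σ(x-μ)² = 419/4
σ² = (419/4)/4 = 419/16

σ = √(419/16) ≈ 5.1174


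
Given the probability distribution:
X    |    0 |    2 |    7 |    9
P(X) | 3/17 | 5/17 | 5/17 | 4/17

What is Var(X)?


E[X] = 81/17
E[X²] = 589/17
Var(X) = E[X²] - (E[X])² = 589/17 - 6561/289 = 3452/289

Var(X) = 3452/289 ≈ 11.9446


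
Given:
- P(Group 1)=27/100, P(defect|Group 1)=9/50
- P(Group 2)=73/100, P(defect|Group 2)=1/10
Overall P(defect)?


P(B) = Σ P(B|Aᵢ)×P(Aᵢ)
  9/50×27/100 = 243/5000
  1/10×73/100 = 73/1000
Sum = 76/625

P(defect) = 76/625 ≈ 12.16%


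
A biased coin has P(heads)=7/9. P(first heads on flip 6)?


Geometric: P(X=6) = (1-p)^(k-1)×p = (2/9)^5×7/9 = 224/531441

P(X=6) = 224/531441 ≈ 0.04%


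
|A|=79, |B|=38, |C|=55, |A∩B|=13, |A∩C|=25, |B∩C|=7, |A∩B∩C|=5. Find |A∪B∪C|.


|A∪B∪C| = 79+38+55-13-25-7+5 = 132

|A∪B∪C| = 132


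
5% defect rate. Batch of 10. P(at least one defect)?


P(all good) = (19/20)^10 = 6131066257801/10240000000000
P(≥1 defect) = 4108933742199/10240000000000

P = 4108933742199/10240000000000 ≈ 40.13%


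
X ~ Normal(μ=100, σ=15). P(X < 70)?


z = (70-100)/15 = -2.0
P(Z < -2.0) = 0.0228

P(X < 70) ≈ 0.0228


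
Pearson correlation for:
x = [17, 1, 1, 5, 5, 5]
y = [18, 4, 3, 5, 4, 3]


n=6, Σx=34, Σy=37, Σxy=373, Σx²=366, Σy²=399
r = (6×373 - 34×37)/√((6×366 - 34²)(6×399 - 37²))
= 980/√(1040×1025) = 980/√1066000 ≈ 980/1032.4728 ≈ 0.9492

r ≈ 0.9492


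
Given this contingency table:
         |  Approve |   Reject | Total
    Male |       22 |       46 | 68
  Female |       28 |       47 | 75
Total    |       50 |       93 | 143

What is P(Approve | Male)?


P(Approve | Male) = 22/(22+46) = 22/68 = 11/34

P(Approve|Male) = 11/34 ≈ 32.35%


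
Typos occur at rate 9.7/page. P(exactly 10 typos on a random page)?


Poisson(λ=9.7): P(X=10) = e^(-λ)×λ^k/k!
= e^(-9.7) × 9.7^10 / 10!
≈ 6.128349505e-05 × 7374241268.95 / 3628800 ≈ 0.124537

P(X=10) ≈ 0.124537 ≈ 12.45%


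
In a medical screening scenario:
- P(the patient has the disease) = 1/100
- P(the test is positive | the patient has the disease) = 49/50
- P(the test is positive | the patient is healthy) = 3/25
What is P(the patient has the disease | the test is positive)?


Using Bayes' theorem:
P(A|B) = P(B|A)·P(A) / P(B)

P(the test is positive) = 49/50 × 1/100 + 3/25 × 99/100
= 49/5000 + 297/2500 = 643/5000

P(the patient has the disease|the test is positive) = (49/5000) / (643/5000) = 49/643

P(the patient has the disease|the test is positive) = 49/643 ≈ 7.62%


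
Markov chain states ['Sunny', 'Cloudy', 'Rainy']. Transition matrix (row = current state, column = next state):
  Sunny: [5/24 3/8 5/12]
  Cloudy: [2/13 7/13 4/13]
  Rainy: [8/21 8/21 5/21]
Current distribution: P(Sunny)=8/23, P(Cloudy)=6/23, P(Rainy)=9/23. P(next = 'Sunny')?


P(next=Sunny) = Σᵢ P(now=i)×P(i→Sunny)
= 8/23×5/24 + 6/23×2/13 + 9/23×8/21
= 5/69 + 12/299 + 24/161 = 1643/6279

P = 1643/6279 ≈ 0.2617


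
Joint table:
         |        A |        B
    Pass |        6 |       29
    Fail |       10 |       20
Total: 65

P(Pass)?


P(Pass) = (6+29)/65 = 35/65 = 7/13

P(Pass) = 7/13 ≈ 53.85%


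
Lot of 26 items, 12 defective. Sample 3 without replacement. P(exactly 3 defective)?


Hypergeometric: C(12,3)×C(14,0)/C(26,3)
= 220×1/2600 = 11/130

P(X=3) = 11/130 ≈ 8.46%


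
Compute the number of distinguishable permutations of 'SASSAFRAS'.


Letters: 9, freq: {'S': 4, 'A': 3, 'F': 1, 'R': 1}
9!/(4!×3!×1!×1!) = 362880/144 = 2520

2520


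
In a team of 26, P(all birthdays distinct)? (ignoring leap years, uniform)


P(all different) = Π(365-i)/365 for i=0..25
= (365/365)×(364/365)×...×(340/365)
= 0.401759

P ≈ 0.4018 ≈ 40.18%


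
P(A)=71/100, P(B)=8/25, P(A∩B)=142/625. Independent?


P(A)×P(B) = 142/625
P(A∩B) = 142/625
Equal ✓ → Independent

Yes, independent


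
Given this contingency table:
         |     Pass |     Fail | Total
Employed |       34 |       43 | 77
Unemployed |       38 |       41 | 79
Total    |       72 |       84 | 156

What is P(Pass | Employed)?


P(Pass | Employed) = 34/(34+43) = 34/77

P(Pass|Employed) = 34/77 ≈ 44.16%


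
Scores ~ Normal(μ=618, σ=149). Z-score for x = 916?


z = (x - μ)/σ = (916 - 618)/149 = 2.0

z = 2.0


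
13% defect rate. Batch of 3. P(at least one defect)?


P(all good) = (87/100)^3 = 658503/1000000
P(≥1 defect) = 341497/1000000

P = 341497/1000000 ≈ 34.15%


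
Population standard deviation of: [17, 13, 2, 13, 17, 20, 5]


Mean = 87/7
  (17-87/7)²=1024/49
  (13-87/7)²=16/49
  (2-87/7)²=5329/49
  (13-87/7)²=16/49
  (17-87/7)²=1024/49
  (20-87/7)²=2809/49
  (5-87/7)²=2704/49
Σ(x-μ)² = 1846/7
σ² = (1846/7)/7 = 1846/49

σ = √(1846/49) ≈ 6.1379


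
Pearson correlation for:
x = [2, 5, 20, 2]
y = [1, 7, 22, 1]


n=4, Σx=29, Σy=31, Σxy=479, Σx²=433, Σy²=535
r = (4×479 - 29×31)/√((4×433 - 29²)(4×535 - 31²))
= 1017/√(891×1179) = 1017/√1050489 ≈ 1017/1024.9337 ≈ 0.9923

r ≈ 0.9923


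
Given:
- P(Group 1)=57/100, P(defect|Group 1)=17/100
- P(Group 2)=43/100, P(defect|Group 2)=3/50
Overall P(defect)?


P(B) = Σ P(B|Aᵢ)×P(Aᵢ)
  17/100×57/100 = 969/10000
  3/50×43/100 = 129/5000
Sum = 1227/10000

P(defect) = 1227/10000 ≈ 12.27%


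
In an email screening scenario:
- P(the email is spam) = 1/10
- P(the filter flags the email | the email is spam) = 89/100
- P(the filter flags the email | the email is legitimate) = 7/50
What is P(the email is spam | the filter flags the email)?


Using Bayes' theorem:
P(A|B) = P(B|A)·P(A) / P(B)

P(the filter flags the email) = 89/100 × 1/10 + 7/50 × 9/10
= 89/1000 + 63/500 = 43/200

P(the email is spam|the filter flags the email) = (89/1000) / (43/200) = 89/215

P(the email is spam|the filter flags the email) = 89/215 ≈ 41.40%


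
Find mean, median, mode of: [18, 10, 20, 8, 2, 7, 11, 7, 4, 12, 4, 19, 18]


Sorted: [2, 4, 4, 7, 7, 8, 10, 11, 12, 18, 18, 19, 20]
Mean = 140/13
Median = 10
Freq: {18: 2, 10: 1, 20: 1, 8: 1, 2: 1, 7: 2, 11: 1, 4: 2, 12: 1, 19: 1}
Mode: [4, 7, 18]

Mean=140/13, Median=10, Mode=[4, 7, 18]


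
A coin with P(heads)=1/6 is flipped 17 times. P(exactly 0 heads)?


Binomial: P(X=0) = C(17,0)×p^0×(1-p)^17
= 1 × 1 × 762939453125/16926659444736 = 762939453125/16926659444736

P(X=0) = 762939453125/16926659444736 ≈ 4.51%


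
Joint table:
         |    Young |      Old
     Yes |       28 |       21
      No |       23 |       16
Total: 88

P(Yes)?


P(Yes) = (28+21)/88 = 49/88

P(Yes) = 49/88 ≈ 55.68%


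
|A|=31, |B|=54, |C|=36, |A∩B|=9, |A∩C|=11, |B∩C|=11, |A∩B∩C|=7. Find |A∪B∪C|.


|A∪B∪C| = 31+54+36-9-11-11+7 = 97

|A∪B∪C| = 97


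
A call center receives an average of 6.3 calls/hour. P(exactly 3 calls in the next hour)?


Poisson(λ=6.3): P(X=3) = e^(-λ)×λ^k/k!
= e^(-6.3) × 6.3^3 / 3!
≈ 0.001836304777 × 250.047 / 6 ≈ 0.076527

P(X=3) ≈ 0.076527 ≈ 7.65%


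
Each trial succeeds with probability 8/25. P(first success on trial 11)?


Geometric: P(X=11) = (1-p)^(k-1)×p = (17/25)^10×8/25 = 16127951203592/2384185791015625

P(X=11) = 16127951203592/2384185791015625 ≈ 0.68%


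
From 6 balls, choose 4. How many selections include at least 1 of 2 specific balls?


Complement: C(6,4) - C(4,4) = 15 - 1 = 14

14


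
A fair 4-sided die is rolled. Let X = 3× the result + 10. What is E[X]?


E[die] = (1+4)/2 = 5/2
E[X] = 3×5/2 + 10 = 35/2

E[X] = 35/2


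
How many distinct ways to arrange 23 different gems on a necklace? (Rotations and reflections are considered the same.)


Free circular arrangements: rotations and reflections both identified.
(n-1)!/2 = 22!/2 = 1124000727777607680000/2 = 562000363888803840000

562000363888803840000


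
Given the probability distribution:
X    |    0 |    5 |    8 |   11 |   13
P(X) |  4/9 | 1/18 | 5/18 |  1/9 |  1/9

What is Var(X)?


E[X] = 31/6
E[X²] = 925/18
Var(X) = E[X²] - (E[X])² = 925/18 - 961/36 = 889/36

Var(X) = 889/36 ≈ 24.6944


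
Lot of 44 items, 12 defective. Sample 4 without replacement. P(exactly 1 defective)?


Hypergeometric: C(12,1)×C(32,3)/C(44,4)
= 12×4960/135751 = 59520/135751

P(X=1) = 59520/135751 ≈ 43.84%


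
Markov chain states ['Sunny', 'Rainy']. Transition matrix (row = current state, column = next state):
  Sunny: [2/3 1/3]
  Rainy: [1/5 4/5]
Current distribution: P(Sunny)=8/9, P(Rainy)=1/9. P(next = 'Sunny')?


P(next=Sunny) = Σᵢ P(now=i)×P(i→Sunny)
= 8/9×2/3 + 1/9×1/5
= 16/27 + 1/45 = 83/135

P = 83/135 ≈ 0.6148


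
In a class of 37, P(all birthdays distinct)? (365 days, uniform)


P(all different) = Π(365-i)/365 for i=0..36
= (365/365)×(364/365)×...×(329/365)
= 0.151266

P ≈ 0.1513 ≈ 15.13%


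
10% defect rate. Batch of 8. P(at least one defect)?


P(all good) = (9/10)^8 = 43046721/100000000
P(≥1 defect) = 56953279/100000000

P = 56953279/100000000 ≈ 56.95%


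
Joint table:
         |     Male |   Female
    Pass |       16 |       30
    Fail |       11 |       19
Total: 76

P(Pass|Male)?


P(Pass|Male) = 16/(16+11) = 16/27

P = 16/27 ≈ 59.26%


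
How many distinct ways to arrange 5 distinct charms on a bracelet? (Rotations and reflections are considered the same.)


Free circular arrangements: rotations and reflections both identified.
(n-1)!/2 = 4!/2 = 24/2 = 12

12


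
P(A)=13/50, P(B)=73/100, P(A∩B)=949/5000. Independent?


P(A)×P(B) = 949/5000
P(A∩B) = 949/5000
Equal ✓ → Independent

Yes, independent


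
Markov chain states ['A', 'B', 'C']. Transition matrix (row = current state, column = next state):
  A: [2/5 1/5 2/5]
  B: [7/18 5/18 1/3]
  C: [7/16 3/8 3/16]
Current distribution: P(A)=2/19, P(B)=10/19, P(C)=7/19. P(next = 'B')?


P(next=B) = Σᵢ P(now=i)×P(i→B)
= 2/19×1/5 + 10/19×5/18 + 7/19×3/8
= 2/95 + 25/171 + 21/152 = 2089/6840

P = 2089/6840 ≈ 0.3054


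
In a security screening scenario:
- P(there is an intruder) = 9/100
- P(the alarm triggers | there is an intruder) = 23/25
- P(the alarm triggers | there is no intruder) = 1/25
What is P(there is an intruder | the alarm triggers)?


Using Bayes' theorem:
P(A|B) = P(B|A)·P(A) / P(B)

P(the alarm triggers) = 23/25 × 9/100 + 1/25 × 91/100
= 207/2500 + 91/2500 = 149/1250

P(there is an intruder|the alarm triggers) = (207/2500) / (149/1250) = 207/298

P(there is an intruder|the alarm triggers) = 207/298 ≈ 69.46%


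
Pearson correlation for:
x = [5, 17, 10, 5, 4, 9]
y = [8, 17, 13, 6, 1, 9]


n=6, Σx=50, Σy=54, Σxy=574, Σx²=536, Σy²=640
r = (6×574 - 50×54)/√((6×536 - 50²)(6×640 - 54²))
= 744/√(716×924) = 744/√661584 ≈ 744/813.3781 ≈ 0.9147

r ≈ 0.9147


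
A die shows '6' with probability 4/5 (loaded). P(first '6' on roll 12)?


Geometric: P(X=12) = (1-p)^(k-1)×p = (1/5)^11×4/5 = 4/244140625

P(X=12) = 4/244140625 ≈ 0.00%


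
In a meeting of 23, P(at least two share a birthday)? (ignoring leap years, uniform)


P(all different) = Π(365-i)/365 for i=0..22
= 0.492703
P(match) = 1 - 0.492703 = 0.507297

P ≈ 0.5073 ≈ 50.73%


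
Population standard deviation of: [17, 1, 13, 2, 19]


Mean = 52/5
  (17-52/5)²=1089/25
  (1-52/5)²=2209/25
  (13-52/5)²=169/25
  (2-52/5)²=1764/25
  (19-52/5)²=1849/25
Σ(x-μ)² = 1416/5
σ² = (1416/5)/5 = 1416/25

σ = √(1416/25) ≈ 7.5260


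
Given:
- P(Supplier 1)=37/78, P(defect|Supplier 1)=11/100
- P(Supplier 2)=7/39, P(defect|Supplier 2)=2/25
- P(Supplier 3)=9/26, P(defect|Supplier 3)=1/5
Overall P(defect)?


P(B) = Σ P(B|Aᵢ)×P(Aᵢ)
  11/100×37/78 = 407/7800
  2/25×7/39 = 14/975
  1/5×9/26 = 9/130
Sum = 353/2600

P(defect) = 353/2600 ≈ 13.58%


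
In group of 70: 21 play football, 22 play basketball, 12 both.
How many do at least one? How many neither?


|A∪B| = 21+22-12 = 31
Neither = 70-31 = 39

At least one: 31; Neither: 39


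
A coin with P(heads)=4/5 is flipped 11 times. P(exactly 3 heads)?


Binomial: P(X=3) = C(11,3)×p^3×(1-p)^8
= 165 × 64/125 × 1/390625 = 2112/9765625

P(X=3) = 2112/9765625 ≈ 0.02%


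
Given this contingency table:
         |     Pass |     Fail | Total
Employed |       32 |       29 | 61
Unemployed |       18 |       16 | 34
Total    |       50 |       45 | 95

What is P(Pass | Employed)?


P(Pass | Employed) = 32/(32+29) = 32/61

P(Pass|Employed) = 32/61 ≈ 52.46%


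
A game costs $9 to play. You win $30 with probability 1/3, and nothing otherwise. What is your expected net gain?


E[gain] = (30-9)×1/3 + (-9)×2/3
= 7 - 6 = 1

Expected net gain = $1 ≈ $1.00


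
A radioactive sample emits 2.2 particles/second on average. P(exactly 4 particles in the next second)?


Poisson(λ=2.2): P(X=4) = e^(-λ)×λ^k/k!
= e^(-2.2) × 2.2^4 / 4!
≈ 0.1108031584 × 23.4256 / 24 ≈ 0.108151

P(X=4) ≈ 0.108151 ≈ 10.82%


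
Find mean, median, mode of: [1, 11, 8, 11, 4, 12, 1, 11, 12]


Sorted: [1, 1, 4, 8, 11, 11, 11, 12, 12]
Mean = 71/9
Median = 11
Freq: {1: 2, 11: 3, 8: 1, 4: 1, 12: 2}
Mode: [11]

Mean=71/9, Median=11, Mode=11


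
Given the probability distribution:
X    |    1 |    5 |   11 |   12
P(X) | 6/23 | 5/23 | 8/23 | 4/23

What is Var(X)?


E[X] = 167/23
E[X²] = 1675/23
Var(X) = E[X²] - (E[X])² = 1675/23 - 27889/529 = 10636/529

Var(X) = 10636/529 ≈ 20.1059


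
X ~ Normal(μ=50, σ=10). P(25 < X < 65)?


z₁=(25-50)/10=-2.5, z₂=(65-50)/10=1.5
P = Φ(1.5) - Φ(-2.5) = 0.933193 - 0.006210 = 0.926983 ≈ 0.9270

P(25 < X < 65) ≈ 0.9270


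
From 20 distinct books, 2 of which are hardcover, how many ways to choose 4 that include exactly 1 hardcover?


Choose 1 of the 2 hardcovers and 3 of the other 18 books:
C(2,1)×C(18,3) = 2×816 = 1632

1632


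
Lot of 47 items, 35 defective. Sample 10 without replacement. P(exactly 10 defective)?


Hypergeometric: C(35,10)×C(12,0)/C(47,10)
= 183579396×1/5178066751 = 1283772/36210257

P(X=10) = 1283772/36210257 ≈ 3.55%


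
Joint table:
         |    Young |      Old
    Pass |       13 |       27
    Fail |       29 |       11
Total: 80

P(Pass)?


P(Pass) = (13+27)/80 = 40/80 = 1/2

P(Pass) = 1/2 ≈ 50.00%


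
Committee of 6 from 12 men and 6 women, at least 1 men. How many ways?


Count by #men:
  1M,5W: C(12,1)×C(6,5)=72
  2M,4W: C(12,2)×C(6,4)=990
  3M,3W: C(12,3)×C(6,3)=4400
  4M,2W: C(12,4)×C(6,2)=7425
  5M,1W: C(12,5)×C(6,1)=4752
  6M,0W: C(12,6)×C(6,0)=924
Total = 18563

18563


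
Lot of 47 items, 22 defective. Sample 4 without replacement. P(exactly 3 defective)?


Hypergeometric: C(22,3)×C(25,1)/C(47,4)
= 1540×25/178365 = 700/3243

P(X=3) = 700/3243 ≈ 21.58%


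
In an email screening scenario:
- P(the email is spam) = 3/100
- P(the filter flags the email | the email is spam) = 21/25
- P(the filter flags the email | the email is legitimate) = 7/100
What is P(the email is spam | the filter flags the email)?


Using Bayes' theorem:
P(A|B) = P(B|A)·P(A) / P(B)

P(the filter flags the email) = 21/25 × 3/100 + 7/100 × 97/100
= 63/2500 + 679/10000 = 931/10000

P(the email is spam|the filter flags the email) = (63/2500) / (931/10000) = 36/133

P(the email is spam|the filter flags the email) = 36/133 ≈ 27.07%


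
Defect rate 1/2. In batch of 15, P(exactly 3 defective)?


Binomial: P(X=3) = C(15,3)×p^3×(1-p)^12
= 455 × 1/8 × 1/4096 = 455/32768

P(X=3) = 455/32768 ≈ 1.39%


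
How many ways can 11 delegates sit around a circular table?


Circular arrangements of 11 distinct objects: fix one position to break rotational symmetry.
(n-1)! = 10! = 3628800

3628800


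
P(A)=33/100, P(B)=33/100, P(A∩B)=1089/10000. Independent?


P(A)×P(B) = 1089/10000
P(A∩B) = 1089/10000
Equal ✓ → Independent

Yes, independent


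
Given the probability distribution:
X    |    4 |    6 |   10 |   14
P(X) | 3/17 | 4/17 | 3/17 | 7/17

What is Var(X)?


E[X] = 164/17
E[X²] = 1864/17
Var(X) = E[X²] - (E[X])² = 1864/17 - 26896/289 = 4792/289

Var(X) = 4792/289 ≈ 16.5813


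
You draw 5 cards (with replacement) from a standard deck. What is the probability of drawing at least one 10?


P(not a 10) = 48/52 = 12/13
P(none in 5 draws) = (12/13)^5 = 248832/371293
P(≥1 10) = 1 - 248832/371293 = 122461/371293

P = 122461/371293 ≈ 32.98%


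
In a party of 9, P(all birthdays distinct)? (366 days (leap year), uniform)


P(all different) = Π(366-i)/366 for i=0..8
= (366/366)×(365/366)×...×(358/366)
= 0.905624

P ≈ 0.9056 ≈ 90.56%


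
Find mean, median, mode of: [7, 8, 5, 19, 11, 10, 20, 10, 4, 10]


Sorted: [4, 5, 7, 8, 10, 10, 10, 11, 19, 20]
Mean = 104/10 = 52/5
Median = 10
Freq: {7: 1, 8: 1, 5: 1, 19: 1, 11: 1, 10: 3, 20: 1, 4: 1}
Mode: [10]

Mean=52/5, Median=10, Mode=10


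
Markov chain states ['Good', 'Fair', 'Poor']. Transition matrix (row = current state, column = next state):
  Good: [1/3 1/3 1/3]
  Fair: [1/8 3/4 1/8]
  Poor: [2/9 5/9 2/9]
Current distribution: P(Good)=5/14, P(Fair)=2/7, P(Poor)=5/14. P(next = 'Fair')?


P(next=Fair) = Σᵢ P(now=i)×P(i→Fair)
= 5/14×1/3 + 2/7×3/4 + 5/14×5/9
= 5/42 + 3/14 + 25/126 = 67/126

P = 67/126 ≈ 0.5317


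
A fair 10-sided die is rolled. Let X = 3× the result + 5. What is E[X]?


E[die] = (1+10)/2 = 11/2
E[X] = 3×11/2 + 5 = 43/2

E[X] = 43/2


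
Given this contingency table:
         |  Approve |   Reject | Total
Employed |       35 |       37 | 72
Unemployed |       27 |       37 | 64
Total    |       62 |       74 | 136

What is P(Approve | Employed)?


P(Approve | Employed) = 35/(35+37) = 35/72

P(Approve|Employed) = 35/72 ≈ 48.61%


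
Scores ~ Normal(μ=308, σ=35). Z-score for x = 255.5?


z = (x - μ)/σ = (255.5 - 308)/35 = -1.5

z = -1.5


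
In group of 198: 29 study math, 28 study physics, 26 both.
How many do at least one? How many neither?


|A∪B| = 29+28-26 = 31
Neither = 198-31 = 167

At least one: 31; Neither: 167


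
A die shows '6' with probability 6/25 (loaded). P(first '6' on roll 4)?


Geometric: P(X=4) = (1-p)^(k-1)×p = (19/25)^3×6/25 = 41154/390625

P(X=4) = 41154/390625 ≈ 10.54%


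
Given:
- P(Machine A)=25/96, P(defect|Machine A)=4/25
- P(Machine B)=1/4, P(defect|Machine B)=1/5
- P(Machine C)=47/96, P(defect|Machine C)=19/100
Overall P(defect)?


P(B) = Σ P(B|Aᵢ)×P(Aᵢ)
  4/25×25/96 = 1/24
  1/5×1/4 = 1/20
  19/100×47/96 = 893/9600
Sum = 591/3200

P(defect) = 591/3200 ≈ 18.47%


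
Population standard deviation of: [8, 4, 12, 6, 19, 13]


Mean = 62/6 = 31/3
  (8-31/3)²=49/9
  (4-31/3)²=361/9
  (12-31/3)²=25/9
  (6-31/3)²=169/9
  (19-31/3)²=676/9
  (13-31/3)²=64/9
Σ(x-μ)² = 448/3
σ² = (448/3)/6 = 224/9

σ = √(224/9) ≈ 4.9889


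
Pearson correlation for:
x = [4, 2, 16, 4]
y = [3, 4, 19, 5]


n=4, Σx=26, Σy=31, Σxy=344, Σx²=292, Σy²=411
r = (4×344 - 26×31)/√((4×292 - 26²)(4×411 - 31²))
= 570/√(492×683) = 570/√336036 ≈ 570/579.6861 ≈ 0.9833

r ≈ 0.9833


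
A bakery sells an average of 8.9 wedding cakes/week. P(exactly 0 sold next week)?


Poisson(λ=8.9): P(X=0) = e^(-λ)×λ^k/k!
= e^(-8.9) × 8.9^0 / 0!
≈ 0.0001363889265 × 1 / 1 ≈ 0.000136

P(X=0) ≈ 0.000136 ≈ 0.01%


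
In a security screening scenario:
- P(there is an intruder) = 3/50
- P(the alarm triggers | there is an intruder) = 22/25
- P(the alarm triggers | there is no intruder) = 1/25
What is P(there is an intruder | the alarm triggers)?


Using Bayes' theorem:
P(A|B) = P(B|A)·P(A) / P(B)

P(the alarm triggers) = 22/25 × 3/50 + 1/25 × 47/50
= 33/625 + 47/1250 = 113/1250

P(there is an intruder|the alarm triggers) = (33/625) / (113/1250) = 66/113

P(there is an intruder|the alarm triggers) = 66/113 ≈ 58.41%


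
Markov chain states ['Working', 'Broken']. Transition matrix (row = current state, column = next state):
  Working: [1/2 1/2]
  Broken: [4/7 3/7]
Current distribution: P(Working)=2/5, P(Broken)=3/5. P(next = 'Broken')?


P(next=Broken) = Σᵢ P(now=i)×P(i→Broken)
= 2/5×1/2 + 3/5×3/7
= 1/5 + 9/35 = 16/35

P = 16/35 ≈ 0.4571


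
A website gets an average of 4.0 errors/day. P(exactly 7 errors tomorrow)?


Poisson(λ=4.0): P(X=7) = e^(-λ)×λ^k/k!
= e^(-4.0) × 4.0^7 / 7!
≈ 0.01831563889 × 16384 / 5040 ≈ 0.059540

P(X=7) ≈ 0.059540 ≈ 5.95%


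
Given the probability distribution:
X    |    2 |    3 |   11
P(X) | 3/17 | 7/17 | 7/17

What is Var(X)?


E[X] = 104/17
E[X²] = 922/17
Var(X) = E[X²] - (E[X])² = 922/17 - 10816/289 = 4858/289

Var(X) = 4858/289 ≈ 16.8097


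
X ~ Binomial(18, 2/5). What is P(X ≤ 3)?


P(X ≤ 3) = Σ P(X=i) for i=0..3
P(X=0) = 387420489/3814697265625
P(X=1) = 4649045868/3814697265625
P(X=2) = 26344593252/3814697265625
P(X=3) = 93669664896/3814697265625
Sum = 25010144901/762939453125

P(X ≤ 3) = 25010144901/762939453125 ≈ 3.28%


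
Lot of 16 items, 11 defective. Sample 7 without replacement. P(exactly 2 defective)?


Hypergeometric: C(11,2)×C(5,5)/C(16,7)
= 55×1/11440 = 1/208

P(X=2) = 1/208 ≈ 0.48%


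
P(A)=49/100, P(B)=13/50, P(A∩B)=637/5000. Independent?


P(A)×P(B) = 637/5000
P(A∩B) = 637/5000
Equal ✓ → Independent

Yes, independent


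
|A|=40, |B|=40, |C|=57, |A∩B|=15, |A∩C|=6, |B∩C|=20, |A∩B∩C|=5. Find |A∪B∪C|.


|A∪B∪C| = 40+40+57-15-6-20+5 = 101

|A∪B∪C| = 101


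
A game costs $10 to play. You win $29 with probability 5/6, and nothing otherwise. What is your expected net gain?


E[gain] = (29-10)×5/6 + (-10)×1/6
= 95/6 - 5/3 = 85/6

Expected net gain = $85/6 ≈ $14.17


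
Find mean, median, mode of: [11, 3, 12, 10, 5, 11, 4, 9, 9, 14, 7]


Sorted: [3, 4, 5, 7, 9, 9, 10, 11, 11, 12, 14]
Mean = 95/11
Median = 9
Freq: {11: 2, 3: 1, 12: 1, 10: 1, 5: 1, 4: 1, 9: 2, 14: 1, 7: 1}
Mode: [9, 11]

Mean=95/11, Median=9, Mode=[9, 11]


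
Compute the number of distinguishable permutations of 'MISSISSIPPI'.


Letters: 11, freq: {'M': 1, 'I': 4, 'S': 4, 'P': 2}
11!/(1!×4!×4!×2!) = 39916800/1152 = 34650

34650


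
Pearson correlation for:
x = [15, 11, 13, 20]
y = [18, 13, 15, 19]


n=4, Σx=59, Σy=65, Σxy=988, Σx²=915, Σy²=1079
r = (4×988 - 59×65)/√((4×915 - 59²)(4×1079 - 65²))
= 117/√(179×91) = 117/√16289 ≈ 117/127.6284 ≈ 0.9167

r ≈ 0.9167


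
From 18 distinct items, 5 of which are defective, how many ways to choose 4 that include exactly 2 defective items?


Choose 2 of the 5 defective items and 2 of the other 13 items:
C(5,2)×C(13,2) = 10×78 = 780

780


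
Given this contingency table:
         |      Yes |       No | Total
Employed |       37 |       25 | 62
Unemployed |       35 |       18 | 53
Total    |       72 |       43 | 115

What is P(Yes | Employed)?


P(Yes | Employed) = 37/(37+25) = 37/62

P(Yes|Employed) = 37/62 ≈ 59.68%


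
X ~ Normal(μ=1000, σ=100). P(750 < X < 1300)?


z₁=(750-1000)/100=-2.5, z₂=(1300-1000)/100=3.0
P = Φ(3.0) - Φ(-2.5) = 0.998650 - 0.006210 = 0.992440 ≈ 0.9924

P(750 < X < 1300) ≈ 0.9924


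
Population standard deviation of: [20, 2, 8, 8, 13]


Mean = 51/5
  (20-51/5)²=2401/25
  (2-51/5)²=1681/25
  (8-51/5)²=121/25
  (8-51/5)²=121/25
  (13-51/5)²=196/25
Σ(x-μ)² = 904/5
σ² = (904/5)/5 = 904/25

σ = √(904/25) ≈ 6.0133


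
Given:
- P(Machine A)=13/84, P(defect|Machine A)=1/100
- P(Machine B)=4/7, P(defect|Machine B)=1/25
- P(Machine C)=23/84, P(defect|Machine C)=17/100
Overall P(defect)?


P(B) = Σ P(B|Aᵢ)×P(Aᵢ)
  1/100×13/84 = 13/8400
  1/25×4/7 = 4/175
  17/100×23/84 = 391/8400
Sum = 149/2100

P(defect) = 149/2100 ≈ 7.10%


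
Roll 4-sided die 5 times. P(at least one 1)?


P(no 1)^5 = (3/4)^5 = 243/1024
P(≥1) = 1 - 243/1024 = 781/1024

P = 781/1024 ≈ 76.27%


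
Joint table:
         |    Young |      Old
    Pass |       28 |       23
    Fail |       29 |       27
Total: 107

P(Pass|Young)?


P(Pass|Young) = 28/(28+29) = 28/57

P = 28/57 ≈ 49.12%


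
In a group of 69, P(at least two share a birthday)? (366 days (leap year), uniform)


P(all different) = Π(366-i)/366 for i=0..68
= 0.001057
P(match) = 1 - 0.001057 = 0.998943

P ≈ 0.9989 ≈ 99.89%


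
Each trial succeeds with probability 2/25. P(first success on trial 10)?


Geometric: P(X=10) = (1-p)^(k-1)×p = (23/25)^9×2/25 = 3602305322926/95367431640625

P(X=10) = 3602305322926/95367431640625 ≈ 3.78%


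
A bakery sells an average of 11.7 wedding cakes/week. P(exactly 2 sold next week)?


Poisson(λ=11.7): P(X=2) = e^(-λ)×λ^k/k!
= e^(-11.7) × 11.7^2 / 2!
≈ 8.293819161e-06 × 136.89 / 2 ≈ 0.000568

P(X=2) ≈ 0.000568 ≈ 0.06%


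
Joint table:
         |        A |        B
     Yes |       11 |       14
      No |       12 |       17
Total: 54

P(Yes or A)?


P(Yes∨A) = P(Yes) + P(A) - P(Yes∧A)
= (25 + 23 - 11)/54 = 37/54

P = 37/54 ≈ 68.52%


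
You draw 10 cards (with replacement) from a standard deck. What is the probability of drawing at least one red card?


P(not a red card) = 26/52 = 1/2
P(none in 10 draws) = (1/2)^10 = 1/1024
P(≥1 red card) = 1 - 1/1024 = 1023/1024

P = 1023/1024 ≈ 99.90%


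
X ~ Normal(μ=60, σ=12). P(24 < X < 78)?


z₁=(24-60)/12=-3.0, z₂=(78-60)/12=1.5
P = Φ(1.5) - Φ(-3.0) = 0.933193 - 0.001350 = 0.931843 ≈ 0.9318

P(24 < X < 78) ≈ 0.9318


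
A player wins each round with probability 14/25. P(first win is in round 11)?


Geometric: P(X=11) = (1-p)^(k-1)×p = (11/25)^10×14/25 = 363123944414/2384185791015625

P(X=11) = 363123944414/2384185791015625 ≈ 0.02%


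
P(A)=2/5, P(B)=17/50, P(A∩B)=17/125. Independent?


P(A)×P(B) = 17/125
P(A∩B) = 17/125
Equal ✓ → Independent

Yes, independent


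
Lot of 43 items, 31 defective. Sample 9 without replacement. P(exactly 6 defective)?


Hypergeometric: C(31,6)×C(12,3)/C(43,9)
= 736281×220/563921995 = 356004/1239389

P(X=6) = 356004/1239389 ≈ 28.72%


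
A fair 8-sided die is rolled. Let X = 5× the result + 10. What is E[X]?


E[die] = (1+8)/2 = 9/2
E[X] = 5×9/2 + 10 = 65/2

E[X] = 65/2


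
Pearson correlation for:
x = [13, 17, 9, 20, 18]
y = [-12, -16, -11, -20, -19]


n=5, Σx=77, Σy=-78, Σxy=-1269, Σx²=1263, Σy²=1282
r = (5×(-1269) - 77×(-78))/√((5×1263 - 77²)(5×1282 - (-78)²))
= -339/√(386×326) = -339/√125836 ≈ -339/354.7337 ≈ -0.9556

r ≈ -0.9556


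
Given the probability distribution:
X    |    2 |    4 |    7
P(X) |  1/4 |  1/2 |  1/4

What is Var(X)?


E[X] = 17/4
E[X²] = 85/4
Var(X) = E[X²] - (E[X])² = 85/4 - 289/16 = 51/16

Var(X) = 51/16 ≈ 3.1875


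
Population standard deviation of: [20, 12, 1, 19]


Mean = 52/4 = 13
  (20-13)²=49
  (12-13)²=1
  (1-13)²=144
  (19-13)²=36
Σ(x-μ)² = 230
σ² = 230/4 = 115/2

σ = √(115/2) ≈ 7.5829


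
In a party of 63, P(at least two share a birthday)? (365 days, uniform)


P(all different) = Π(365-i)/365 for i=0..62
= 0.003396
P(match) = 1 - 0.003396 = 0.996604

P ≈ 0.9966 ≈ 99.66%


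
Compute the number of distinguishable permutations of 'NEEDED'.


Letters: 6, freq: {'N': 1, 'E': 3, 'D': 2}
6!/(1!×3!×2!) = 720/12 = 60

60


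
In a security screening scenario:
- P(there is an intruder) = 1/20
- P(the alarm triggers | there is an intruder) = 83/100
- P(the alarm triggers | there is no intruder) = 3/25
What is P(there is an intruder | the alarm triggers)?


Using Bayes' theorem:
P(A|B) = P(B|A)·P(A) / P(B)

P(the alarm triggers) = 83/100 × 1/20 + 3/25 × 19/20
= 83/2000 + 57/500 = 311/2000

P(there is an intruder|the alarm triggers) = (83/2000) / (311/2000) = 83/311

P(there is an intruder|the alarm triggers) = 83/311 ≈ 26.69%


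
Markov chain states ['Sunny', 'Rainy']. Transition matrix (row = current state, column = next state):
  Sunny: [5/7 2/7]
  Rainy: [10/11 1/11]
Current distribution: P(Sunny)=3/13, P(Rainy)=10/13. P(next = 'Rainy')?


P(next=Rainy) = Σᵢ P(now=i)×P(i→Rainy)
= 3/13×2/7 + 10/13×1/11
= 6/91 + 10/143 = 136/1001

P = 136/1001 ≈ 0.1359


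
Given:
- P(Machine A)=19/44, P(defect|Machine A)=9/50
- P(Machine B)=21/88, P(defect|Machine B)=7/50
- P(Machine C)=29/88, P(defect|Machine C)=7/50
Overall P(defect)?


P(B) = Σ P(B|Aᵢ)×P(Aᵢ)
  9/50×19/44 = 171/2200
  7/50×21/88 = 147/4400
  7/50×29/88 = 203/4400
Sum = 173/1100

P(defect) = 173/1100 ≈ 15.73%


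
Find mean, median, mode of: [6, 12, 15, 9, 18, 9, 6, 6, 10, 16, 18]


Sorted: [6, 6, 6, 9, 9, 10, 12, 15, 16, 18, 18]
Mean = 125/11
Median = 10
Freq: {6: 3, 12: 1, 15: 1, 9: 2, 18: 2, 10: 1, 16: 1}
Mode: [6]

Mean=125/11, Median=10, Mode=6


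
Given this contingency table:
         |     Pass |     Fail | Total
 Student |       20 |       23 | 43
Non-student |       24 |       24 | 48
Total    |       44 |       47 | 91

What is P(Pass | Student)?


P(Pass | Student) = 20/(20+23) = 20/43

P(Pass|Student) = 20/43 ≈ 46.51%


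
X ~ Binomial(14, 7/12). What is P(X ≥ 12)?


P(X ≥ 12) = Σ P(X=i) for i=12..14
P(X=12) = 31488928382275/1283918464548864
P(X=13) = 3391115364245/641959232274432
P(X=14) = 678223072849/1283918464548864
Sum = 6491563697269/213986410758144

P(X ≥ 12) = 6491563697269/213986410758144 ≈ 3.03%


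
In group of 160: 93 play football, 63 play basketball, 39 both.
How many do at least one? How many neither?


|A∪B| = 93+63-39 = 117
Neither = 160-117 = 43

At least one: 117; Neither: 43


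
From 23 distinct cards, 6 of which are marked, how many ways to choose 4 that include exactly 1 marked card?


Choose 1 of the 6 marked cards and 3 of the other 17 cards:
C(6,1)×C(17,3) = 6×680 = 4080

4080


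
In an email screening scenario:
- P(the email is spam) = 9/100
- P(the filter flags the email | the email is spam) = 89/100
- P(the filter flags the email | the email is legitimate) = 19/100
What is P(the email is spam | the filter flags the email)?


Using Bayes' theorem:
P(A|B) = P(B|A)·P(A) / P(B)

P(the filter flags the email) = 89/100 × 9/100 + 19/100 × 91/100
= 801/10000 + 1729/10000 = 253/1000

P(the email is spam|the filter flags the email) = (801/10000) / (253/1000) = 801/2530

P(the email is spam|the filter flags the email) = 801/2530 ≈ 31.66%


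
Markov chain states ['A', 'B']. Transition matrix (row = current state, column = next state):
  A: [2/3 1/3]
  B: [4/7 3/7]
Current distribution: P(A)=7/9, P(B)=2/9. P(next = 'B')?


P(next=B) = Σᵢ P(now=i)×P(i→B)
= 7/9×1/3 + 2/9×3/7
= 7/27 + 2/21 = 67/189

P = 67/189 ≈ 0.3545


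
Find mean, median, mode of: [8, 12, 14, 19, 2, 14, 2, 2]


Sorted: [2, 2, 2, 8, 12, 14, 14, 19]
Mean = 73/8
Median = 10
Freq: {8: 1, 12: 1, 14: 2, 19: 1, 2: 3}
Mode: [2]

Mean=73/8, Median=10, Mode=2


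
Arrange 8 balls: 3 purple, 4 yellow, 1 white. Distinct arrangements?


8!/(3!×4!×1!) = 280

280


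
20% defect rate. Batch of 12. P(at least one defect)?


P(all good) = (4/5)^12 = 16777216/244140625
P(≥1 defect) = 227363409/244140625

P = 227363409/244140625 ≈ 93.13%


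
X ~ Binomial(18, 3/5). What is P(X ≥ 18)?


P(X ≥ 18) = Σ P(X=i) for i=18..18
P(X=18) = 387420489/3814697265625
Sum = 387420489/3814697265625

P(X ≥ 18) = 387420489/3814697265625 ≈ 0.01%


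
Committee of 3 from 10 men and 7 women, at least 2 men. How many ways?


Count by #men:
  2M,1W: C(10,2)×C(7,1)=315
  3M,0W: C(10,3)×C(7,0)=120
Total = 435

435


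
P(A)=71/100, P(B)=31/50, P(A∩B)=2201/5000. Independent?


P(A)×P(B) = 2201/5000
P(A∩B) = 2201/5000
Equal ✓ → Independent

Yes, independent


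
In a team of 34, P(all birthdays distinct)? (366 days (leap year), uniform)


P(all different) = Π(366-i)/366 for i=0..33
= (366/366)×(365/366)×...×(333/366)
= 0.205601

P ≈ 0.2056 ≈ 20.56%


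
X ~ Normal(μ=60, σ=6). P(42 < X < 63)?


z₁=(42-60)/6=-3.0, z₂=(63-60)/6=0.5
P = Φ(0.5) - Φ(-3.0) = 0.691462 - 0.001350 = 0.690112 ≈ 0.6901

P(42 < X < 63) ≈ 0.6901


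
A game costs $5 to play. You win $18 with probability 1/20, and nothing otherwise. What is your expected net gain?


E[gain] = (18-5)×1/20 + (-5)×19/20
= 13/20 - 19/4 = -41/10

Expected net gain = $-41/10 ≈ $-4.10


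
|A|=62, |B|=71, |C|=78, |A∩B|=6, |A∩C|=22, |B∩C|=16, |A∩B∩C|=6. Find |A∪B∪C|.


|A∪B∪C| = 62+71+78-6-22-16+6 = 173

|A∪B∪C| = 173


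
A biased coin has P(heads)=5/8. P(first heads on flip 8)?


Geometric: P(X=8) = (1-p)^(k-1)×p = (3/8)^7×5/8 = 10935/16777216

P(X=8) = 10935/16777216 ≈ 0.07%


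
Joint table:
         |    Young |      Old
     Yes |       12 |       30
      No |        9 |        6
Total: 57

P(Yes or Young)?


P(Yes∨Young) = P(Yes) + P(Young) - P(Yes∧Young)
= (42 + 21 - 12)/57 = 51/57 = 17/19

P = 17/19 ≈ 89.47%


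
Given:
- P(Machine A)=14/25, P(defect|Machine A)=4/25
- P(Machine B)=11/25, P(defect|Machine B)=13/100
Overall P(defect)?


P(B) = Σ P(B|Aᵢ)×P(Aᵢ)
  4/25×14/25 = 56/625
  13/100×11/25 = 143/2500
Sum = 367/2500

P(defect) = 367/2500 ≈ 14.68%


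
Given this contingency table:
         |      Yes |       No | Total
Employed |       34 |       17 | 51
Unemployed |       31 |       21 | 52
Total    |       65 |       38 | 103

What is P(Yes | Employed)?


P(Yes | Employed) = 34/(34+17) = 34/51 = 2/3

P(Yes|Employed) = 2/3 ≈ 66.67%


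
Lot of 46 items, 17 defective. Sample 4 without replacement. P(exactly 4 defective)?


Hypergeometric: C(17,4)×C(29,0)/C(46,4)
= 2380×1/163185 = 476/32637

P(X=4) = 476/32637 ≈ 1.46%


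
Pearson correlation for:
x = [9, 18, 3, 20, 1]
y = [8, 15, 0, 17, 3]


n=5, Σx=51, Σy=43, Σxy=685, Σx²=815, Σy²=587
r = (5×685 - 51×43)/√((5×815 - 51²)(5×587 - 43²))
= 1232/√(1474×1086) = 1232/√1600764 ≈ 1232/1265.2130 ≈ 0.9737

r ≈ 0.9737


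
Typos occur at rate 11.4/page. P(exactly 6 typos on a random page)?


Poisson(λ=11.4): P(X=6) = e^(-λ)×λ^k/k!
= e^(-11.4) × 11.4^6 / 6!
≈ 1.119548484e-05 × 2194972.62394 / 720 ≈ 0.034130

P(X=6) ≈ 0.034130 ≈ 3.41%


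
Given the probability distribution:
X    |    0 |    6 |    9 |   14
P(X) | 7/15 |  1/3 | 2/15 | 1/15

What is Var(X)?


E[X] = 62/15
E[X²] = 538/15
Var(X) = E[X²] - (E[X])² = 538/15 - 3844/225 = 4226/225

Var(X) = 4226/225 ≈ 18.7822


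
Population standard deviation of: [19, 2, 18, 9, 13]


Mean = 61/5
  (19-61/5)²=1156/25
  (2-61/5)²=2601/25
  (18-61/5)²=841/25
  (9-61/5)²=256/25
  (13-61/5)²=16/25
Σ(x-μ)² = 974/5
σ² = (974/5)/5 = 974/25

σ = √(974/25) ≈ 6.2418


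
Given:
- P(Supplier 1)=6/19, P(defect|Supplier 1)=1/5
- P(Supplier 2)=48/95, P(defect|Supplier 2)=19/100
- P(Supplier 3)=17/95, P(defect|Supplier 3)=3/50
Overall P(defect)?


P(B) = Σ P(B|Aᵢ)×P(Aᵢ)
  1/5×6/19 = 6/95
  19/100×48/95 = 12/125
  3/50×17/95 = 51/4750
Sum = 807/4750

P(defect) = 807/4750 ≈ 16.99%


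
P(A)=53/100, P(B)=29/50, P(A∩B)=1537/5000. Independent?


P(A)×P(B) = 1537/5000
P(A∩B) = 1537/5000
Equal ✓ → Independent

Yes, independent


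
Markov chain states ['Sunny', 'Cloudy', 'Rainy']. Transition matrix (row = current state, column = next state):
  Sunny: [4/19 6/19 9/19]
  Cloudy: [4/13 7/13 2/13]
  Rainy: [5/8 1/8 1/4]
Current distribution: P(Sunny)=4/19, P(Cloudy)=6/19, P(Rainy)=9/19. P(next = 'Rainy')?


P(next=Rainy) = Σᵢ P(now=i)×P(i→Rainy)
= 4/19×9/19 + 6/19×2/13 + 9/19×1/4
= 36/361 + 12/247 + 9/76 = 5007/18772

P = 5007/18772 ≈ 0.2667


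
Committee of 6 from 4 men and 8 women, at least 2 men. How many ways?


Count by #men:
  2M,4W: C(4,2)×C(8,4)=420
  3M,3W: C(4,3)×C(8,3)=224
  4M,2W: C(4,4)×C(8,2)=28
Total = 672

672


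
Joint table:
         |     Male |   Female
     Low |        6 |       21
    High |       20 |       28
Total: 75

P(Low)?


P(Low) = (6+21)/75 = 27/75 = 9/25

P(Low) = 9/25 ≈ 36.00%


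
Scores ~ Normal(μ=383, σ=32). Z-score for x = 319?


z = (x - μ)/σ = (319 - 383)/32 = -2.0

z = -2.0


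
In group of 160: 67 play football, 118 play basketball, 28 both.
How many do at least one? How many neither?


|A∪B| = 67+118-28 = 157
Neither = 160-157 = 3

At least one: 157; Neither: 3


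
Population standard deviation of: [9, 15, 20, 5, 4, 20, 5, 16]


Mean = 94/8 = 47/4
  (9-47/4)²=121/16
  (15-47/4)²=169/16
  (20-47/4)²=1089/16
  (5-47/4)²=729/16
  (4-47/4)²=961/16
  (20-47/4)²=1089/16
  (5-47/4)²=729/16
  (16-47/4)²=289/16
Σ(x-μ)² = 647/2
σ² = (647/2)/8 = 647/16

σ = √(647/16) ≈ 6.3590


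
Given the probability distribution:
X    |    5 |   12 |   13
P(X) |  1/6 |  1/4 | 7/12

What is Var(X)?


E[X] = 137/12
E[X²] = 555/4
Var(X) = E[X²] - (E[X])² = 555/4 - 18769/144 = 1211/144

Var(X) = 1211/144 ≈ 8.4097


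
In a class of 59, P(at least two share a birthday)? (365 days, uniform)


P(all different) = Π(365-i)/365 for i=0..58
= 0.007011
P(match) = 1 - 0.007011 = 0.992989

P ≈ 0.9930 ≈ 99.30%


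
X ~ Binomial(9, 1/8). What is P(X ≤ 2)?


P(X ≤ 2) = Σ P(X=i) for i=0..2
P(X=0) = 40353607/134217728
P(X=1) = 51883209/134217728
P(X=2) = 7411887/33554432
Sum = 30471091/33554432

P(X ≤ 2) = 30471091/33554432 ≈ 90.81%


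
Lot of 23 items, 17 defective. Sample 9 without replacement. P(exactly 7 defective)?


Hypergeometric: C(17,7)×C(6,2)/C(23,9)
= 19448×15/817190 = 156/437

P(X=7) = 156/437 ≈ 35.70%


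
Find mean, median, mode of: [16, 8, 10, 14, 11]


Sorted: [8, 10, 11, 14, 16]
Mean = 59/5
Median = 11
Freq: {16: 1, 8: 1, 10: 1, 14: 1, 11: 1}
Mode: No mode

Mean=59/5, Median=11, Mode=No mode


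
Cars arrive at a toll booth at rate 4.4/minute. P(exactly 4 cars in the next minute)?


Poisson(λ=4.4): P(X=4) = e^(-λ)×λ^k/k!
= e^(-4.4) × 4.4^4 / 4!
≈ 0.0122773399 × 374.8096 / 24 ≈ 0.191736

P(X=4) ≈ 0.191736 ≈ 19.17%


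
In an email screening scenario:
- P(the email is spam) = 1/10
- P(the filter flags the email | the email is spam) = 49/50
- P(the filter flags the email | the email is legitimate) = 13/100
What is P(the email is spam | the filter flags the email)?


Using Bayes' theorem:
P(A|B) = P(B|A)·P(A) / P(B)

P(the filter flags the email) = 49/50 × 1/10 + 13/100 × 9/10
= 49/500 + 117/1000 = 43/200

P(the email is spam|the filter flags the email) = (49/500) / (43/200) = 98/215

P(the email is spam|the filter flags the email) = 98/215 ≈ 45.58%
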